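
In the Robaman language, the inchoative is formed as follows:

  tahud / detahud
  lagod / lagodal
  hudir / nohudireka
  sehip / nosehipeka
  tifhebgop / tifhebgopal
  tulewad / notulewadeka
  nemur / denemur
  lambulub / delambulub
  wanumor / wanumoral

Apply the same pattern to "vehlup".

devehlup

tahud and lagod both end in -d yet inflect differently (detahud, lagodal), so the final letter is not what conditions the rule; the last vowel is.
"vehlup" has last vowel 'u'. The stems whose last vowel is 'u' (nemur → denemur, tahud → detahud, lambulub → delambulub) add the prefix de-.
So vehlup → devehlup.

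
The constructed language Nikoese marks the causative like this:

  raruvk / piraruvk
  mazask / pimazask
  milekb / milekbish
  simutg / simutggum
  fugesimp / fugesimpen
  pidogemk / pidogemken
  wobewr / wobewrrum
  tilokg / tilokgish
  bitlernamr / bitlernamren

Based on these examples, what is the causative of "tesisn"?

bitlernamr and wobewr both end in -r yet inflect differently (bitlernamren, wobewrrum), so the final letter is not what conditions the rule; the second-to-last letter is.
"tesisn" has second-to-last letter 's'. The one such stem in the data (mazask → pimazask) adds the prefix pi-, so the same rule applies.
The other patterns: stems whose second-to-last letter is 'm' add -en; stems whose second-to-last letter is 't' or 'w' double the final consonant and add -um; stems whose second-to-last letter is 'k' add -ish.
So tesisn → pitesisn.

pitesisn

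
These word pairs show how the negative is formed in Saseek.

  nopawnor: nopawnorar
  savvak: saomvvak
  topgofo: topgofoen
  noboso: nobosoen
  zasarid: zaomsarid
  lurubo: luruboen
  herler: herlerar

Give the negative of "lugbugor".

lugbugorar

nopawnor and topgofo both have last vowel 'o' yet inflect differently (nopawnorar, topgofoen), so the last vowel is not what conditions the rule; the final letter is.
"lugbugor" ends in -r. The stems ending in -r (nopawnor → nopawnorar, herler → herlerar) add -ar.
The other patterns: stems ending in -o add -en; stems ending in -d or -k insert -om- after the first vowel.
So lugbugor → lugbugorar.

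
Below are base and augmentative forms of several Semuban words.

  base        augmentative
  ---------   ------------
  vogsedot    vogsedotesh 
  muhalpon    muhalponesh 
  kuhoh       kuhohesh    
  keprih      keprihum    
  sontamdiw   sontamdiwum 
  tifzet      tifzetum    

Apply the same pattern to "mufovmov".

"mufovmov" has last vowel 'o'. The stems whose last vowel is 'o' (vogsedot → vogsedotesh, muhalpon → muhalponesh, kuhoh → kuhohesh) add -esh.
So mufovmov → mufovmovesh.

mufovmovesh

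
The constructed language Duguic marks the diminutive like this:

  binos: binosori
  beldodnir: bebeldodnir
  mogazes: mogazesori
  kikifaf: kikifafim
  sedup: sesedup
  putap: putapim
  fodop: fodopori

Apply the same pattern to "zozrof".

zozrofori

"zozrof" has last vowel 'o'. The stems whose last vowel is 'o' (fodop → fodopori, binos → binosori) add -ori.
The other patterns: stems whose last vowel is 'a' add -im; stems whose last vowel is 'i' or 'u' repeat the first consonant+vowel as a prefix.
So zozrof → zozrofori.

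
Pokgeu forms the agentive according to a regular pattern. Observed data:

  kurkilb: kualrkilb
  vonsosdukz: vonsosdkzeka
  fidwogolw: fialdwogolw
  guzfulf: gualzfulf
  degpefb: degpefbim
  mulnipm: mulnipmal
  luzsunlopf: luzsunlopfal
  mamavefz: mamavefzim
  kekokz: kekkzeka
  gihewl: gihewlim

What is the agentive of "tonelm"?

guzfulf and luzsunlopf both end in -f yet inflect differently (gualzfulf, luzsunlopfal), so the final letter is not what conditions the rule; the second-to-last letter is.
"tonelm" has second-to-last letter 'l'. The stems whose second-to-last letter is 'l' (fidwogolw → fialdwogolw, guzfulf → gualzfulf, kurkilb → kualrkilb) insert -al- after the first vowel.
The other patterns: stems whose second-to-last letter is 'k' delete the last vowel and add -eka; stems whose second-to-last letter is 'p' add -al; stems whose second-to-last letter is 'f' or 'w' add -im.
So tonelm → toalnelm.

toalnelm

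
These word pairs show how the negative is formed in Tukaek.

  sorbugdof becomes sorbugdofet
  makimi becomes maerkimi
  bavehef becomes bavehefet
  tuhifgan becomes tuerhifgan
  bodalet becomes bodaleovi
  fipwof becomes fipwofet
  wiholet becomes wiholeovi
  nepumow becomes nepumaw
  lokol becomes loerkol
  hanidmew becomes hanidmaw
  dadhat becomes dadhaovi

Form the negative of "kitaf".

bavehef and bodalet both have last vowel 'e' yet inflect differently (bavehefet, bodaleovi), so the last vowel is not what conditions the rule; the final letter is.
"kitaf" ends in -f. The stems ending in -f (bavehef → bavehefet, sorbugdof → sorbugdofet, fipwof → fipwofet) add -et.
So kitaf → kitafet.

kitafet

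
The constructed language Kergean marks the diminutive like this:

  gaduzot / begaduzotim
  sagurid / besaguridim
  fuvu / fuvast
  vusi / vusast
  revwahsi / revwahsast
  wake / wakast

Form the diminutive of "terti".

tertast

"terti" ends in a vowel. The stems ending in a vowel (wake → wakast, revwahsi → revwahsast, vusi → vusast) drop the final letter and add -ast.
So terti → tertast.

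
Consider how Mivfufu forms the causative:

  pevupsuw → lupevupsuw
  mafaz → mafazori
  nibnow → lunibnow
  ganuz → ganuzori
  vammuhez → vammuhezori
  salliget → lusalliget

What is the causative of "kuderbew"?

vammuhez and salliget both have last vowel 'e' yet inflect differently (vammuhezori, lusalliget), so the last vowel is not what conditions the rule; the final letter is.
"kuderbew" ends in -w. The stems ending in -w (pevupsuw → lupevupsuw, nibnow → lunibnow) add the prefix lu-.
So kuderbew → lukuderbew.

lukuderbew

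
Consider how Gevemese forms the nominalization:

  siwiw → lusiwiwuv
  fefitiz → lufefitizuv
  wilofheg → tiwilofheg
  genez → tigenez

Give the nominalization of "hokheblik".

luhokheblikuv

fefitiz and genez both end in -z yet inflect differently (lufefitizuv, tigenez), so the final letter is not what conditions the rule; the last vowel is.
"hokheblik" has last vowel 'i'. The stems whose last vowel is 'i' (siwiw → lusiwiwuv, fefitiz → lufefitizuv) add lu- … -uv around the stem.
So hokheblik → luhokheblikuv.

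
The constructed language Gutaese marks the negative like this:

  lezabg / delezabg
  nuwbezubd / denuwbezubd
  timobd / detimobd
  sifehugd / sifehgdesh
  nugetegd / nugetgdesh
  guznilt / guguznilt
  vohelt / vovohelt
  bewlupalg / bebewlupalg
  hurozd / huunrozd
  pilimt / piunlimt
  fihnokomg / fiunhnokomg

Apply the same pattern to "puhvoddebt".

depuhvoddebt

"puhvoddebt" has second-to-last letter 'b'. The stems whose second-to-last letter is 'b' (lezabg → delezabg, nuwbezubd → denuwbezubd, timobd → detimobd) add the prefix de-.
The other patterns: stems whose second-to-last letter is 'g' delete the last vowel and add -esh; stems whose second-to-last letter is 'l' repeat the first consonant+vowel as a prefix; stems whose second-to-last letter is 'm' or 'z' insert -un- after the first vowel.
So puhvoddebt → depuhvoddebt.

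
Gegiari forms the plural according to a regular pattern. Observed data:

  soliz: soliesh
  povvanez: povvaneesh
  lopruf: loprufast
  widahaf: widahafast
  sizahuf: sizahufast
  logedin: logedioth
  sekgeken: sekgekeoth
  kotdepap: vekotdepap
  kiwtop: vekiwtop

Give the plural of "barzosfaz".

soliz and logedin both have last vowel 'i' yet inflect differently (soliesh, logedioth), so the last vowel is not what conditions the rule; the final letter is.
"barzosfaz" ends in -z. The stems ending in -z (soliz → soliesh, povvanez → povvaneesh) drop the final letter and add -esh.
The other patterns: stems ending in -f add -ast; stems ending in -n drop the final letter and add -oth; stems ending in -p add the prefix ve-.
So barzosfaz → barzosfaesh.

barzosfaesh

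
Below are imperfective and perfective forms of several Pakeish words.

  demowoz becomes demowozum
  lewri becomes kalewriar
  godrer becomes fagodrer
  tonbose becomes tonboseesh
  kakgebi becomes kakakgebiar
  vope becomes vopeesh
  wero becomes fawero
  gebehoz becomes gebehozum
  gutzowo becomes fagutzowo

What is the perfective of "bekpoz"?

"bekpoz" ends in -z. The stems ending in -z (gebehoz → gebehozum, demowoz → demowozum) add -um.
The other patterns: stems ending in -i add ka- … -ar around the stem; stems ending in -e add -esh; stems ending in -o or -r add the prefix fa-.
So bekpoz → bekpozum.

bekpozum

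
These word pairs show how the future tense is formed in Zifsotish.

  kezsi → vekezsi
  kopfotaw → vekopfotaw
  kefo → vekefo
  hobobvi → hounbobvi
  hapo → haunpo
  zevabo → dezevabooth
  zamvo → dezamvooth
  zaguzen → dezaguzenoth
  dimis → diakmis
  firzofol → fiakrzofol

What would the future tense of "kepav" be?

vekepav

kezsi and hobobvi both end in -i yet inflect differently (vekezsi, hounbobvi), so the final letter is not what conditions the rule; the first letter is.
"kepav" begins with k-. The stems beginning with k- (kezsi → vekezsi, kopfotaw → vekopfotaw, kefo → vekefo) add the prefix ve-.
The other patterns: stems beginning with h- insert -un- after the first vowel; stems beginning with z- add de- … -oth around the stem; stems beginning with d- or f- insert -ak- after the first vowel.
So kepav → vekepav.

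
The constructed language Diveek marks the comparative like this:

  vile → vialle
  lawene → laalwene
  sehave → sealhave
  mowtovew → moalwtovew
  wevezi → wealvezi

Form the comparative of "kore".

Every pair shown (vile → vialle, lawene → laalwene, sehave → sealhave, …) follows the same rule: insert -al- after the first vowel.
So kore → koalre.

koalre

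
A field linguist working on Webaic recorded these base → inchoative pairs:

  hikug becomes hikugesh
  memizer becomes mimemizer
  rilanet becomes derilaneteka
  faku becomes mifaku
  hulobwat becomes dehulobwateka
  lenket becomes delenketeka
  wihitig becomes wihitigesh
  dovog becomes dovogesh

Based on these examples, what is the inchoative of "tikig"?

"tikig" ends in -g. The stems ending in -g (wihitig → wihitigesh, dovog → dovogesh, hikug → hikugesh) add -esh.
So tikig → tikigesh.

tikigesh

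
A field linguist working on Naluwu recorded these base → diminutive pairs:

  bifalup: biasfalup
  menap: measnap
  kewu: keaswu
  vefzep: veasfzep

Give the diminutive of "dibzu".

Every pair shown (bifalup → biasfalup, menap → measnap, kewu → keaswu, …) follows the same rule: insert -as- after the first vowel.
So dibzu → diasbzu.

diasbzu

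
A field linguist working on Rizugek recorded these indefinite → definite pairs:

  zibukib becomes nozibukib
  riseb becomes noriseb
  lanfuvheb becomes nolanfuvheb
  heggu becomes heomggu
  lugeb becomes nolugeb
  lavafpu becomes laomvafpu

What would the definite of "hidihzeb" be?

lanfuvheb and lavafpu both begin with l- yet inflect differently (nolanfuvheb, laomvafpu), so the first letter is not what conditions the rule; the final letter is.
"hidihzeb" ends in -b. The stems ending in -b (riseb → noriseb, lanfuvheb → nolanfuvheb, lugeb → nolugeb) add the prefix no-.
The other pattern: stems ending in -u insert -om- after the first vowel.
So hidihzeb → nohidihzeb.

nohidihzeb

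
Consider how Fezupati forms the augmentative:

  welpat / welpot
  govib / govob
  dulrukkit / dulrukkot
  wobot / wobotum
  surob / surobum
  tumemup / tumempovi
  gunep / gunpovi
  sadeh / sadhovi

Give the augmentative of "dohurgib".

surob and govib both end in -b yet inflect differently (surobum, govob), so the final letter is not what conditions the rule; the last vowel is.
"dohurgib" has last vowel 'i'. The stems whose last vowel is 'i' (govib → govob, dulrukkit → dulrukkot) change the last vowel to 'o'.
The other patterns: stems whose last vowel is 'e' or 'u' delete the last vowel and add -ovi; stems whose last vowel is 'o' add -um.
So dohurgib → dohurgob.

dohurgob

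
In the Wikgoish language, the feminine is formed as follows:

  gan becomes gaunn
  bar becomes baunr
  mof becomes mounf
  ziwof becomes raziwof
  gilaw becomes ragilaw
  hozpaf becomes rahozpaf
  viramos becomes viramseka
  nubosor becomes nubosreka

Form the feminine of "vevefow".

mof and ziwof both end in -f yet inflect differently (mounf, raziwof), so the final letter is not what conditions the rule; the number of vowels is.
"vevefow" has 3 vowels. The stems with 3 vowels (viramos → viramseka, nubosor → nubosreka) delete the last vowel and add -eka.
The other patterns: stems with 1 vowel insert -un- after the first vowel; stems with 2 vowels add the prefix ra-.
So vevefow → vevefweka.

vevefweka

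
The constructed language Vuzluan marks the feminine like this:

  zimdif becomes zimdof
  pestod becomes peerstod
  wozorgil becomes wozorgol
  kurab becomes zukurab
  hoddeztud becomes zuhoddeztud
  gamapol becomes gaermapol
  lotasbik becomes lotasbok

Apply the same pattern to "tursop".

hoddeztud and pestod both end in -d yet inflect differently (zuhoddeztud, peerstod), so the final letter is not what conditions the rule; the last vowel is.
"tursop" has last vowel 'o'. The stems whose last vowel is 'o' (pestod → peerstod, gamapol → gaermapol) insert -er- after the first vowel.
The other patterns: stems whose last vowel is 'i' change the last vowel to 'o'; stems whose last vowel is 'a' or 'u' add the prefix zu-.
So tursop → tuerrsop.

tuerrsop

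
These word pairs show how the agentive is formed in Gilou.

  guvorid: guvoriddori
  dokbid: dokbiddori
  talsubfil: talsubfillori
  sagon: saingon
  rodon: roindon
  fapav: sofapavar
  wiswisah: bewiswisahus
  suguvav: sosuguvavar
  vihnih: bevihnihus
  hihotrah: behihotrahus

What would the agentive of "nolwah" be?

benolwahus

hihotrah and fapav both have last vowel 'a' yet inflect differently (behihotrahus, sofapavar), so the last vowel is not what conditions the rule; the final letter is.
"nolwah" ends in -h. The stems ending in -h (vihnih → bevihnihus, hihotrah → behihotrahus, wiswisah → bewiswisahus) add be- … -us around the stem.
The other patterns: stems ending in -v add so- … -ar around the stem; stems ending in -n insert -in- after the first vowel; stems ending in -d or -l double the final consonant and add -ori.
So nolwah → benolwahus.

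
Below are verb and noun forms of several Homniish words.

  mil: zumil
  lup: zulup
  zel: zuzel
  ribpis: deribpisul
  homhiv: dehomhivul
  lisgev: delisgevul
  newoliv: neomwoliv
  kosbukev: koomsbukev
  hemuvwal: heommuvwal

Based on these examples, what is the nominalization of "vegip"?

"vegip" has 2 vowels. The stems with 2 vowels (ribpis → deribpisul, homhiv → dehomhivul, lisgev → delisgevul) add de- … -ul around the stem.
So vegip → devegipul.

devegipul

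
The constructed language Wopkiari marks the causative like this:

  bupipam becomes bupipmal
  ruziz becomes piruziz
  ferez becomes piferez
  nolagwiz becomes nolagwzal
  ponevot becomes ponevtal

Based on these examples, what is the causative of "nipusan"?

"nipusan" has 3 vowels. The stems with 3 vowels (ponevot → ponevtal, nolagwiz → nolagwzal, bupipam → bupipmal) delete the last vowel and add -al.
So nipusan → nipusnal.

nipusnal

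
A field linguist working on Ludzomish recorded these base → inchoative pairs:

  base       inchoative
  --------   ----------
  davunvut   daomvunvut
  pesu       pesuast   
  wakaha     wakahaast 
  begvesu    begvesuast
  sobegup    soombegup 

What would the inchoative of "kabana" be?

kabanaast

"kabana" ends in a vowel. The stems ending in a vowel (begvesu → begvesuast, wakaha → wakahaast, pesu → pesuast) add -ast.
So kabana → kabanaast.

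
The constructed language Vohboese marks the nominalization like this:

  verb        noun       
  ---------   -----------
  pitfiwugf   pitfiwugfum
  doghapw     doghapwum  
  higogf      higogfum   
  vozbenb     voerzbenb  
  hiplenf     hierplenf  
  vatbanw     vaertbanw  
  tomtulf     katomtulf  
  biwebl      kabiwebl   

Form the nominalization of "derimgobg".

kaderimgobg

pitfiwugf and hiplenf both end in -f yet inflect differently (pitfiwugfum, hierplenf), so the final letter is not what conditions the rule; the second-to-last letter is.
"derimgobg" has second-to-last letter 'b'. The one such stem in the data (biwebl → kabiwebl) adds the prefix ka-, so the same rule applies.
The other patterns: stems whose second-to-last letter is 'g' or 'p' add -um; stems whose second-to-last letter is 'n' insert -er- after the first vowel.
So derimgobg → kaderimgobg.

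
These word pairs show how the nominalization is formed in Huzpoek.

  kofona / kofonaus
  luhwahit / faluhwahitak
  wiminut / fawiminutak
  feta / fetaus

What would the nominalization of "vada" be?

kofona and wiminut both have 3 vowels yet inflect differently (kofonaus, fawiminutak), so the number of vowels is not what conditions the rule; whether the stem ends in a vowel or a consonant is.
"vada" ends in a vowel. The stems ending in a vowel (kofona → kofonaus, feta → fetaus) add -us.
So vada → vadaus.

vadaus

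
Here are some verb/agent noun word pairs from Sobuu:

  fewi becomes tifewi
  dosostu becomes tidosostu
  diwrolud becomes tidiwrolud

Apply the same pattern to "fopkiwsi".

Every pair shown (fewi → tifewi, dosostu → tidosostu, diwrolud → tidiwrolud) follows the same rule: add the prefix ti-.
So fopkiwsi → tifopkiwsi.

tifopkiwsi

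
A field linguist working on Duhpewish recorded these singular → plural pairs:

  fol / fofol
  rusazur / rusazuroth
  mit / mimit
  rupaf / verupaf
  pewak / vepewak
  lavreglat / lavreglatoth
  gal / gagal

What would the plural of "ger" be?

mit and lavreglat both end in -t yet inflect differently (mimit, lavreglatoth), so the final letter is not what conditions the rule; the number of vowels is.
"ger" has 1 vowel. The stems with 1 vowel (gal → gagal, mit → mimit, fol → fofol) repeat the first consonant+vowel as a prefix.
The other patterns: stems with 2 vowels add the prefix ve-; stems with 3 vowels add -oth.
So ger → geger.

geger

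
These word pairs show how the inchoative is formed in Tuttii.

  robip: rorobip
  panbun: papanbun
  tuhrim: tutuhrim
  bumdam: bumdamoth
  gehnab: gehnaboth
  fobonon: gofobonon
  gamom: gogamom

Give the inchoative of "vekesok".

govekesok

bumdam and gamom both end in -m yet inflect differently (bumdamoth, gogamom), so the final letter is not what conditions the rule; the last vowel is.
"vekesok" has last vowel 'o'. The stems whose last vowel is 'o' (fobonon → gofobonon, gamom → gogamom) add the prefix go-.
So vekesok → govekesok.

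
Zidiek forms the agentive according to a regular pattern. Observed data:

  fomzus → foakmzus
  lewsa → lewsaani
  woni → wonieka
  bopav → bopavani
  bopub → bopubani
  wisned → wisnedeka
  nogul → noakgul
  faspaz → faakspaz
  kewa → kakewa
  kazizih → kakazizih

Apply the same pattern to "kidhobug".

lewsa and kewa both end in -a yet inflect differently (lewsaani, kakewa), so the final letter is not what conditions the rule; the first letter is.
"kidhobug" begins with k-. The stems beginning with k- (kewa → kakewa, kazizih → kakazizih) add the prefix ka-.
The other patterns: stems beginning with b- or l- add -ani; stems beginning with w- add -eka; stems beginning with f- or n- insert -ak- after the first vowel.
So kidhobug → kakidhobug.

kakidhobug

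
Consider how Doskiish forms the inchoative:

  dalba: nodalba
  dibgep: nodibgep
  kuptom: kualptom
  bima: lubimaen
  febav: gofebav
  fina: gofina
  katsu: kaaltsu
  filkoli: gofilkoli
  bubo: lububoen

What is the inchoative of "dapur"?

nodapur

dalba and fina both end in -a yet inflect differently (nodalba, gofina), so the final letter is not what conditions the rule; the first letter is.
"dapur" begins with d-. The stems beginning with d- (dibgep → nodibgep, dalba → nodalba) add the prefix no-.
So dapur → nodapur.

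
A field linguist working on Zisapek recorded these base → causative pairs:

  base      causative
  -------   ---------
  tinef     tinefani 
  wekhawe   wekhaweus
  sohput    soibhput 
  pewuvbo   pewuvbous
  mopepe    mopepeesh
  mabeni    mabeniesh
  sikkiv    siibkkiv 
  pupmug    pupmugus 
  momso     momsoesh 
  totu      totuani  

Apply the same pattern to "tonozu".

tonozuani

"tonozu" begins with t-. The stems beginning with t- (totu → totuani, tinef → tinefani) add -ani.
So tonozu → tonozuani.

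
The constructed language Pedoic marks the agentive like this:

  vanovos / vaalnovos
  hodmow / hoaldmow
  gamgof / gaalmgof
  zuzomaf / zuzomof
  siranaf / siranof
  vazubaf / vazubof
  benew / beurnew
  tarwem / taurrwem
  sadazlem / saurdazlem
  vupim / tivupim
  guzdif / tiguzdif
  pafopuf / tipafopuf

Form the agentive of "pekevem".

gamgof and zuzomaf both end in -f yet inflect differently (gaalmgof, zuzomof), so the final letter is not what conditions the rule; the last vowel is.
"pekevem" has last vowel 'e'. The stems whose last vowel is 'e' (benew → beurnew, tarwem → taurrwem, sadazlem → saurdazlem) insert -ur- after the first vowel.
So pekevem → peurkevem.

peurkevem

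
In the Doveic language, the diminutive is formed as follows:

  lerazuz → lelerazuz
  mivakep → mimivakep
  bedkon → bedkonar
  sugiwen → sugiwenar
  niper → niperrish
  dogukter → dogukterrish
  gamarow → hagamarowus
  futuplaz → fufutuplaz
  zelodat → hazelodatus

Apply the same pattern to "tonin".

sugiwen and dogukter both have last vowel 'e' yet inflect differently (sugiwenar, dogukterrish), so the last vowel is not what conditions the rule; the final letter is.
"tonin" ends in -n. The stems ending in -n (bedkon → bedkonar, sugiwen → sugiwenar) add -ar.
The other patterns: stems ending in -r double the final consonant and add -ish; stems ending in -p or -z repeat the first consonant+vowel as a prefix; stems ending in -t or -w add ha- … -us around the stem.
So tonin → toninar.

toninar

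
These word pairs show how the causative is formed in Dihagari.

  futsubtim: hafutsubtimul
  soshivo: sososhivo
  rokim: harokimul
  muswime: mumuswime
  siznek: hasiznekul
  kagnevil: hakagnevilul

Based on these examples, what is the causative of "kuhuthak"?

siznek and muswime both have last vowel 'e' yet inflect differently (hasiznekul, mumuswime), so the last vowel is not what conditions the rule; whether the stem ends in a vowel or a consonant is.
"kuhuthak" ends in a consonant. The stems ending in a consonant (kagnevil → hakagnevilul, rokim → harokimul, futsubtim → hafutsubtimul) add ha- … -ul around the stem.
The other pattern: stems ending in a vowel repeat the first consonant+vowel as a prefix.
So kuhuthak → hakuhuthakul.

hakuhuthakul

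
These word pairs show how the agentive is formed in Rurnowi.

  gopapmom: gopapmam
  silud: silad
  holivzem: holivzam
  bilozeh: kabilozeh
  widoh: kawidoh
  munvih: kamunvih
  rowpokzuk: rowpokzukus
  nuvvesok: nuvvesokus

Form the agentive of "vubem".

vubam

holivzem and bilozeh both have last vowel 'e' yet inflect differently (holivzam, kabilozeh), so the last vowel is not what conditions the rule; the final letter is.
"vubem" ends in -m. The stems ending in -m (gopapmom → gopapmam, holivzem → holivzam) change the last vowel to 'a'.
The other patterns: stems ending in -h add the prefix ka-; stems ending in -k add -us.
So vubem → vubam.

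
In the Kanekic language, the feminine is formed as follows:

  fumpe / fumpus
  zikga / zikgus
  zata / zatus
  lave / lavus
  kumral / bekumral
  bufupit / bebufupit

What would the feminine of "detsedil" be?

zikga and kumral both have last vowel 'a' yet inflect differently (zikgus, bekumral), so the last vowel is not what conditions the rule; whether the stem ends in a vowel or a consonant is.
"detsedil" ends in a consonant. The stems ending in a consonant (kumral → bekumral, bufupit → bebufupit) add the prefix be-.
So detsedil → bedetsedil.

bedetsedil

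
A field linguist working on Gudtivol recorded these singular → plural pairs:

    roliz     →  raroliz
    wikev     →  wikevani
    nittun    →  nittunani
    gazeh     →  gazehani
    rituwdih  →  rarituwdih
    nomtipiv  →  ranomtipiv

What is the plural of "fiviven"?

rituwdih and gazeh both end in -h yet inflect differently (rarituwdih, gazehani), so the final letter is not what conditions the rule; the last vowel is.
"fiviven" has last vowel 'e'. The stems whose last vowel is 'e' (gazeh → gazehani, wikev → wikevani) add -ani.
The other pattern: stems whose last vowel is 'i' add the prefix ra-.
So fiviven → fivivenani.

fivivenani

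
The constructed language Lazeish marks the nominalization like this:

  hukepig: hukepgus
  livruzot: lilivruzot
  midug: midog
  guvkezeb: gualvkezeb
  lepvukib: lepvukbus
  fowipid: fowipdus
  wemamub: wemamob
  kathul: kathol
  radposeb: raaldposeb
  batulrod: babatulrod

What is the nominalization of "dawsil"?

dawslus

batulrod and fowipid both end in -d yet inflect differently (babatulrod, fowipdus), so the final letter is not what conditions the rule; the last vowel is.
"dawsil" has last vowel 'i'. The stems whose last vowel is 'i' (hukepig → hukepgus, fowipid → fowipdus, lepvukib → lepvukbus) delete the last vowel and add -us.
The other patterns: stems whose last vowel is 'e' insert -al- after the first vowel; stems whose last vowel is 'o' repeat the first consonant+vowel as a prefix; stems whose last vowel is 'u' change the last vowel to 'o'.
So dawsil → dawslus.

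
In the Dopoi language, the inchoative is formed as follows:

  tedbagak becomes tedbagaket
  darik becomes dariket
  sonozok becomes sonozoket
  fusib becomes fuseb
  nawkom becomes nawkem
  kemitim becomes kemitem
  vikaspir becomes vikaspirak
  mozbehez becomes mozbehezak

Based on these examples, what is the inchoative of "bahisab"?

bahiseb

darik and fusib both have last vowel 'i' yet inflect differently (dariket, fuseb), so the last vowel is not what conditions the rule; the final letter is.
"bahisab" ends in -b. The one such stem in the data (fusib → fuseb) changes the last vowel to 'e' (as do nawkom, kemitim), so the same rule applies.
The other patterns: stems ending in -k add -et; stems ending in -r or -z add -ak.
So bahisab → bahiseb.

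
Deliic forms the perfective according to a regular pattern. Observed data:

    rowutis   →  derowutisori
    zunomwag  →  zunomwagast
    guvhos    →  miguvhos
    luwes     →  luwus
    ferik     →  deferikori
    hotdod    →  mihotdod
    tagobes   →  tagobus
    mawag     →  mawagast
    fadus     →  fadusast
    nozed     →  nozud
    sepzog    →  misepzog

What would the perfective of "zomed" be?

fadus and guvhos both end in -s yet inflect differently (fadusast, miguvhos), so the final letter is not what conditions the rule; the last vowel is.
"zomed" has last vowel 'e'. The stems whose last vowel is 'e' (nozed → nozud, tagobes → tagobus, luwes → luwus) change the last vowel to 'u'.
The other patterns: stems whose last vowel is 'a' or 'u' add -ast; stems whose last vowel is 'o' add the prefix mi-; stems whose last vowel is 'i' add de- … -ori around the stem.
So zomed → zomud.

zomud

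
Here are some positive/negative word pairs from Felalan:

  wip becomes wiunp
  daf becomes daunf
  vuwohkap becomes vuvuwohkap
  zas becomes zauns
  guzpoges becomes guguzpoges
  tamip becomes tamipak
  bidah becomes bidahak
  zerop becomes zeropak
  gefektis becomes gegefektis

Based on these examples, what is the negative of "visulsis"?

vivisulsis

wip and zerop both end in -p yet inflect differently (wiunp, zeropak), so the final letter is not what conditions the rule; the number of vowels is.
"visulsis" has 3 vowels. The stems with 3 vowels (gefektis → gegefektis, vuwohkap → vuvuwohkap, guzpoges → guguzpoges) repeat the first consonant+vowel as a prefix.
The other patterns: stems with 1 vowel insert -un- after the first vowel; stems with 2 vowels add -ak.
So visulsis → vivisulsis.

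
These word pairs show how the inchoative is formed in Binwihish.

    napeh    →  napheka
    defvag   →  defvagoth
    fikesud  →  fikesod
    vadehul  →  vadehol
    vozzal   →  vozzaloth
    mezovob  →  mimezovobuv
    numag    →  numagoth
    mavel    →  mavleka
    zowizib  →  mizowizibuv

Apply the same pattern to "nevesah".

nevesahoth

"nevesah" has last vowel 'a'. The stems whose last vowel is 'a' (vozzal → vozzaloth, defvag → defvagoth, numag → numagoth) add -oth.
So nevesah → nevesahoth.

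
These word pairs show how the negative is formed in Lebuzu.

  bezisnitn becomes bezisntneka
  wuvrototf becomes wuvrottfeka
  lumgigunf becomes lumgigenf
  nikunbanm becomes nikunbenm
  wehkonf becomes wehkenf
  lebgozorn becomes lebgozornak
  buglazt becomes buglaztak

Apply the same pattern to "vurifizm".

vurifizmak

wuvrototf and lumgigunf both end in -f yet inflect differently (wuvrottfeka, lumgigenf), so the final letter is not what conditions the rule; the second-to-last letter is.
"vurifizm" has second-to-last letter 'z'. The one such stem in the data (buglazt → buglaztak) adds -ak, so the same rule applies.
The other patterns: stems whose second-to-last letter is 't' delete the last vowel and add -eka; stems whose second-to-last letter is 'n' change the last vowel to 'e'.
So vurifizm → vurifizmak.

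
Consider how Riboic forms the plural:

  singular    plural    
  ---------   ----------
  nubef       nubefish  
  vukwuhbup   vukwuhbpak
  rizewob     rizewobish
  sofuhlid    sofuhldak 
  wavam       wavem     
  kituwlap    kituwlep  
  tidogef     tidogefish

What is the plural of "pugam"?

kituwlap and vukwuhbup both end in -p yet inflect differently (kituwlep, vukwuhbpak), so the final letter is not what conditions the rule; the last vowel is.
"pugam" has last vowel 'a'. The stems whose last vowel is 'a' (wavam → wavem, kituwlap → kituwlep) change the last vowel to 'e'.
The other patterns: stems whose last vowel is 'e' or 'o' add -ish; stems whose last vowel is 'i' or 'u' delete the last vowel and add -ak.
So pugam → pugem.

pugem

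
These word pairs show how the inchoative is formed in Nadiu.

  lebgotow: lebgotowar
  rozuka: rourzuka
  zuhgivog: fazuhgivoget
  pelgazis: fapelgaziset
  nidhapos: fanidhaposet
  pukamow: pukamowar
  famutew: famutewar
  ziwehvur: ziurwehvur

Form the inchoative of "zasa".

pukamow and zuhgivog both have last vowel 'o' yet inflect differently (pukamowar, fazuhgivoget), so the last vowel is not what conditions the rule; the final letter is.
"zasa" ends in -a. The one such stem in the data (rozuka → rourzuka) inserts -ur- after the first vowel (as does ziwehvur), so the same rule applies.
So zasa → zaursa.

zaursa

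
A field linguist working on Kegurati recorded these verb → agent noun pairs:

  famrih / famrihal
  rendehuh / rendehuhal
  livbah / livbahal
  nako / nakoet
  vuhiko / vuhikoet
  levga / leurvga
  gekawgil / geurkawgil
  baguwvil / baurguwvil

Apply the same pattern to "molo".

moloet

livbah and levga both have last vowel 'a' yet inflect differently (livbahal, leurvga), so the last vowel is not what conditions the rule; the final letter is.
"molo" ends in -o. The stems ending in -o (nako → nakoet, vuhiko → vuhikoet) add -et.
So molo → moloet.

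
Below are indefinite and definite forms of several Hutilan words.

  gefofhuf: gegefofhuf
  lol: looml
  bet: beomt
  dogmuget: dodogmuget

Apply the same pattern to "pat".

"pat" has 1 vowel. The stems with 1 vowel (lol → looml, bet → beomt) insert -om- after the first vowel.
So pat → paomt.

paomt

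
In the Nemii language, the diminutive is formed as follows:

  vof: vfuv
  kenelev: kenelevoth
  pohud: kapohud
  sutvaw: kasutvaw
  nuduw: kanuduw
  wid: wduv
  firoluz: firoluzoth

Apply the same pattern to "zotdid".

kazotdid

"zotdid" has 2 vowels. The stems with 2 vowels (sutvaw → kasutvaw, pohud → kapohud, nuduw → kanuduw) add the prefix ka-.
So zotdid → kazotdid.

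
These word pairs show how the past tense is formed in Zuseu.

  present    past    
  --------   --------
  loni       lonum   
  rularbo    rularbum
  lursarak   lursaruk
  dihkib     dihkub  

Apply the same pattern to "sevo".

sevum

loni and dihkib both have last vowel 'i' yet inflect differently (lonum, dihkub), so the last vowel is not what conditions the rule; whether the stem ends in a vowel or a consonant is.
"sevo" ends in a vowel. The stems ending in a vowel (loni → lonum, rularbo → rularbum) drop the final letter and add -um.
So sevo → sevum.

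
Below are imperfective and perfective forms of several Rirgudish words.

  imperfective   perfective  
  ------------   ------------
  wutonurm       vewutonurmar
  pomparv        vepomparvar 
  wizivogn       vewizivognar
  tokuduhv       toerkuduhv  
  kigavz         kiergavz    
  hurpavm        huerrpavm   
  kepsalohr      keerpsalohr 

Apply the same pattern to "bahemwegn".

"bahemwegn" has second-to-last letter 'g'. The one such stem in the data (wizivogn → vewizivognar) adds ve- … -ar around the stem, so the same rule applies.
The other pattern: stems whose second-to-last letter is 'h' or 'v' insert -er- after the first vowel.
So bahemwegn → vebahemwegnar.

vebahemwegnar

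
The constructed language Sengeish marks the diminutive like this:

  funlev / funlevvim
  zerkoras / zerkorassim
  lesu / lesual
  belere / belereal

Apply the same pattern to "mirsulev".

funlev and belere both have last vowel 'e' yet inflect differently (funlevvim, belereal), so the last vowel is not what conditions the rule; whether the stem ends in a vowel or a consonant is.
"mirsulev" ends in a consonant. The stems ending in a consonant (funlev → funlevvim, zerkoras → zerkorassim) double the final consonant and add -im.
So mirsulev → mirsulevvim.

mirsulevvim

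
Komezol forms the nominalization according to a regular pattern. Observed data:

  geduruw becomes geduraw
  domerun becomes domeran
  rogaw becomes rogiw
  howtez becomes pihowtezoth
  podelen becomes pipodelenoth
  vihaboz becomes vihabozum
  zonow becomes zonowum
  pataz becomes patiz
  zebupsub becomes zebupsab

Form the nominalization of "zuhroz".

zuhrozum

geduruw and rogaw both end in -w yet inflect differently (geduraw, rogiw), so the final letter is not what conditions the rule; the last vowel is.
"zuhroz" has last vowel 'o'. The stems whose last vowel is 'o' (zonow → zonowum, vihaboz → vihabozum) add -um.
The other patterns: stems whose last vowel is 'u' change the last vowel to 'a'; stems whose last vowel is 'a' change the last vowel to 'i'; stems whose last vowel is 'e' add pi- … -oth around the stem.
So zuhroz → zuhrozum.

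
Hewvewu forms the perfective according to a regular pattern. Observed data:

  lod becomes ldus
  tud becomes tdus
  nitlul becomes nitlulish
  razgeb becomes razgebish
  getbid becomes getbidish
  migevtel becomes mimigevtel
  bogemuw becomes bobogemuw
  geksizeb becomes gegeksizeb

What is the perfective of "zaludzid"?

zazaludzid

lod and getbid both end in -d yet inflect differently (ldus, getbidish), so the final letter is not what conditions the rule; the number of vowels is.
"zaludzid" has 3 vowels. The stems with 3 vowels (migevtel → mimigevtel, bogemuw → bobogemuw, geksizeb → gegeksizeb) repeat the first consonant+vowel as a prefix.
So zaludzid → zazaludzid.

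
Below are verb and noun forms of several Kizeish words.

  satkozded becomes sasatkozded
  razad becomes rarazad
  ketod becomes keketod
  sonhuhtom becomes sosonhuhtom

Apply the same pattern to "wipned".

Every pair shown (satkozded → sasatkozded, razad → rarazad, ketod → keketod, …) follows the same rule: repeat the first consonant+vowel as a prefix.
So wipned → wiwipned.

wiwipned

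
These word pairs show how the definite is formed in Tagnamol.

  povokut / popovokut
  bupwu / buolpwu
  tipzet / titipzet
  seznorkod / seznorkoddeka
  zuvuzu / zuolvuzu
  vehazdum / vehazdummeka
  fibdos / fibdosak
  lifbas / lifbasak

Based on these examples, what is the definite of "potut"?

popotut

bupwu and povokut both have last vowel 'u' yet inflect differently (buolpwu, popovokut), so the last vowel is not what conditions the rule; the final letter is.
"potut" ends in -t. The stems ending in -t (povokut → popovokut, tipzet → titipzet) repeat the first consonant+vowel as a prefix.
The other patterns: stems ending in -u insert -ol- after the first vowel; stems ending in -s add -ak; stems ending in -d or -m double the final consonant and add -eka.
So potut → popotut.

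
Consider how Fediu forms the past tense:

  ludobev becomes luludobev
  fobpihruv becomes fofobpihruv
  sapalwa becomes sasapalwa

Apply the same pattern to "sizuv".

Every pair shown (ludobev → luludobev, fobpihruv → fofobpihruv, sapalwa → sasapalwa) follows the same rule: repeat the first consonant+vowel as a prefix.
So sizuv → sisizuv.

sisizuv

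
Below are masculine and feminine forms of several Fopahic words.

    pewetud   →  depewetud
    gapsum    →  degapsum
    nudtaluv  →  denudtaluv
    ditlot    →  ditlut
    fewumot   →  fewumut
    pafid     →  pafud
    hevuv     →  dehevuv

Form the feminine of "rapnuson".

rapnusun

"rapnuson" has last vowel 'o'. The stems whose last vowel is 'o' (ditlot → ditlut, fewumot → fewumut) change the last vowel to 'u'.
The other pattern: stems whose last vowel is 'u' add the prefix de-.
So rapnuson → rapnusun.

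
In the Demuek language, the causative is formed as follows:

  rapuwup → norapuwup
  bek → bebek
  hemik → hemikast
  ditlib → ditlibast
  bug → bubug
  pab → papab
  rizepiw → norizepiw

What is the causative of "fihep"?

"fihep" has 2 vowels. The stems with 2 vowels (ditlib → ditlibast, hemik → hemikast) add -ast.
So fihep → fihepast.

fihepast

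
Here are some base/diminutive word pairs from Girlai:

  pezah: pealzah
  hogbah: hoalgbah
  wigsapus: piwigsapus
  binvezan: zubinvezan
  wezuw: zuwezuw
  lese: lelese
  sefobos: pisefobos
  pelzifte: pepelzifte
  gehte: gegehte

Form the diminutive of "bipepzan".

wigsapus and wezuw both have last vowel 'u' yet inflect differently (piwigsapus, zuwezuw), so the last vowel is not what conditions the rule; the final letter is.
"bipepzan" ends in -n. The one such stem in the data (binvezan → zubinvezan) adds the prefix zu-, so the same rule applies.
So bipepzan → zubipepzan.

zubipepzan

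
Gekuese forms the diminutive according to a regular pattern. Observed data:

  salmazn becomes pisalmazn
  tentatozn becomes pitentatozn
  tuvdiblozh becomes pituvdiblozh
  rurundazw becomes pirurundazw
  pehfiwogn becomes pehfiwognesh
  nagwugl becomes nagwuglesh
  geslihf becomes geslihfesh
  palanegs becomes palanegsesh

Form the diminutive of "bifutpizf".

salmazn and pehfiwogn both end in -n yet inflect differently (pisalmazn, pehfiwognesh), so the final letter is not what conditions the rule; the second-to-last letter is.
"bifutpizf" has second-to-last letter 'z'. The stems whose second-to-last letter is 'z' (salmazn → pisalmazn, tentatozn → pitentatozn, tuvdiblozh → pituvdiblozh) add the prefix pi-.
The other pattern: stems whose second-to-last letter is 'g' or 'h' add -esh.
So bifutpizf → pibifutpizf.

pibifutpizf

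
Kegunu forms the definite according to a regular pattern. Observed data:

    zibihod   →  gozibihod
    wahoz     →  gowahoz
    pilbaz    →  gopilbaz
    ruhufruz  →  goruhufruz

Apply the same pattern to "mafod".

gomafod

Every pair shown (zibihod → gozibihod, wahoz → gowahoz, pilbaz → gopilbaz, …) follows the same rule: add the prefix go-.
So mafod → gomafod.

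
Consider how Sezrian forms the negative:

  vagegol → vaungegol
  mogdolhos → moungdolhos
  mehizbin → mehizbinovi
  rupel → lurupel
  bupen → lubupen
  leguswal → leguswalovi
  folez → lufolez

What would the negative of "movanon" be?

mounvanon

vagegol and rupel both end in -l yet inflect differently (vaungegol, lurupel), so the final letter is not what conditions the rule; the last vowel is.
"movanon" has last vowel 'o'. The stems whose last vowel is 'o' (mogdolhos → moungdolhos, vagegol → vaungegol) insert -un- after the first vowel.
The other patterns: stems whose last vowel is 'e' add the prefix lu-; stems whose last vowel is 'a' or 'i' add -ovi.
So movanon → mounvanon.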